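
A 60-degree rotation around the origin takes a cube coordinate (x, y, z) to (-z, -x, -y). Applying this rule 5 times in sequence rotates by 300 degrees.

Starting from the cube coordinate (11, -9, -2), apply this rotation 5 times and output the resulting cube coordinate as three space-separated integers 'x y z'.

Start: (11, -9, -2)
Step 1: (11, -9, -2) -> (-(-2), -(11), -(-9)) = (2, -11, 9)
Step 2: (2, -11, 9) -> (-(9), -(2), -(-11)) = (-9, -2, 11)
Step 3: (-9, -2, 11) -> (-(11), -(-9), -(-2)) = (-11, 9, 2)
Step 4: (-11, 9, 2) -> (-(2), -(-11), -(9)) = (-2, 11, -9)
Step 5: (-2, 11, -9) -> (-(-9), -(-2), -(11)) = (9, 2, -11)

Answer: 9 2 -11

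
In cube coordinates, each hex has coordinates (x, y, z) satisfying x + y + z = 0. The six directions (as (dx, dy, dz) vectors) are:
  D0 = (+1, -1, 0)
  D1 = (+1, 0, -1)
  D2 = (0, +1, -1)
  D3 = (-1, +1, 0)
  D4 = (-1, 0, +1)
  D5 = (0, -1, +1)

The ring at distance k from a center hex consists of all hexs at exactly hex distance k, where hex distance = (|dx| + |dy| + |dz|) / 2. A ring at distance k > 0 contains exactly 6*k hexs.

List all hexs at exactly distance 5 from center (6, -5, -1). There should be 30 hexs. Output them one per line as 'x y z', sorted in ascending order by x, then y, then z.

Walk ring at distance 5 from (6, -5, -1):
Start at center + D4*5 = (1, -5, 4)
  hex 0: (1, -5, 4)
  hex 1: (2, -6, 4)
  hex 2: (3, -7, 4)
  hex 3: (4, -8, 4)
  hex 4: (5, -9, 4)
  hex 5: (6, -10, 4)
  hex 6: (7, -10, 3)
  hex 7: (8, -10, 2)
  hex 8: (9, -10, 1)
  hex 9: (10, -10, 0)
  hex 10: (11, -10, -1)
  hex 11: (11, -9, -2)
  hex 12: (11, -8, -3)
  hex 13: (11, -7, -4)
  hex 14: (11, -6, -5)
  hex 15: (11, -5, -6)
  hex 16: (10, -4, -6)
  hex 17: (9, -3, -6)
  hex 18: (8, -2, -6)
  hex 19: (7, -1, -6)
  hex 20: (6, 0, -6)
  hex 21: (5, 0, -5)
  hex 22: (4, 0, -4)
  hex 23: (3, 0, -3)
  hex 24: (2, 0, -2)
  hex 25: (1, 0, -1)
  hex 26: (1, -1, 0)
  hex 27: (1, -2, 1)
  hex 28: (1, -3, 2)
  hex 29: (1, -4, 3)
Sorted: 30 hexes.

Answer: 1 -5 4
1 -4 3
1 -3 2
1 -2 1
1 -1 0
1 0 -1
2 -6 4
2 0 -2
3 -7 4
3 0 -3
4 -8 4
4 0 -4
5 -9 4
5 0 -5
6 -10 4
6 0 -6
7 -10 3
7 -1 -6
8 -10 2
8 -2 -6
9 -10 1
9 -3 -6
10 -10 0
10 -4 -6
11 -10 -1
11 -9 -2
11 -8 -3
11 -7 -4
11 -6 -5
11 -5 -6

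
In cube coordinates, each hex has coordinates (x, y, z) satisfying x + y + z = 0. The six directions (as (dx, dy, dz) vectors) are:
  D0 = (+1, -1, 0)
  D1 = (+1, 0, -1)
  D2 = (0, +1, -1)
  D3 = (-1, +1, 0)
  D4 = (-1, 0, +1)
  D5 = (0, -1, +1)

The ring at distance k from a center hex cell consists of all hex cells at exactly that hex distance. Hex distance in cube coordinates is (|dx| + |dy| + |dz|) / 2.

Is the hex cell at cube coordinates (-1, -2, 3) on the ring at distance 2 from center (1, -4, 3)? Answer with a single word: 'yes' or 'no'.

Answer: yes

Derivation:
|px - cx| = |-1 - 1| = 2
|py - cy| = |-2 - (-4)| = 2
|pz - cz| = |3 - 3| = 0
distance = (2+2+0)/2 = 4/2 = 2
radius = 2; distance == radius -> yes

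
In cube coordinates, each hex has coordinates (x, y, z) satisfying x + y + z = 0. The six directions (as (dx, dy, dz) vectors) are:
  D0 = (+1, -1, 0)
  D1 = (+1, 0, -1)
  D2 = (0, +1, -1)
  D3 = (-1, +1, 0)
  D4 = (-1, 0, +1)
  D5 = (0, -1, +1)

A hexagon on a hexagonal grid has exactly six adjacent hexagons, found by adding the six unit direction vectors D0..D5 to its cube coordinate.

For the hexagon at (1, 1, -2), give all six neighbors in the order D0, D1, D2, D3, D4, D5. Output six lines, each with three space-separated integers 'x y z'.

Center: (1, 1, -2). Add each direction:
  D0: (1, 1, -2) + (1, -1, 0) = (2, 0, -2)
  D1: (1, 1, -2) + (1, 0, -1) = (2, 1, -3)
  D2: (1, 1, -2) + (0, 1, -1) = (1, 2, -3)
  D3: (1, 1, -2) + (-1, 1, 0) = (0, 2, -2)
  D4: (1, 1, -2) + (-1, 0, 1) = (0, 1, -1)
  D5: (1, 1, -2) + (0, -1, 1) = (1, 0, -1)

Answer: 2 0 -2
2 1 -3
1 2 -3
0 2 -2
0 1 -1
1 0 -1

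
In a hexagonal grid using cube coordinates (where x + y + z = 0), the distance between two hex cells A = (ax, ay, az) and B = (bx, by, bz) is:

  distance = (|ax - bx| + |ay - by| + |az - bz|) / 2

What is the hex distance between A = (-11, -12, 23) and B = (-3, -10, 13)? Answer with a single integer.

|ax - bx| = |-11 - (-3)| = 8
|ay - by| = |-12 - (-10)| = 2
|az - bz| = |23 - 13| = 10
distance = (8 + 2 + 10) / 2 = 20 / 2 = 10

Answer: 10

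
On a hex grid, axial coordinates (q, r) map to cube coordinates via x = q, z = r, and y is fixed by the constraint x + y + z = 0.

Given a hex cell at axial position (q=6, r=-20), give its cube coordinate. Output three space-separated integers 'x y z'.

Answer: 6 14 -20

Derivation:
x = q = 6
z = r = -20
y = -x - z = -(6) - (-20) = 14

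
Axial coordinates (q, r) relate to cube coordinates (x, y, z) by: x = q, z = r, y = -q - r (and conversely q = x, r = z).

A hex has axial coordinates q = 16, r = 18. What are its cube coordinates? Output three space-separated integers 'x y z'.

x = q = 16
z = r = 18
y = -x - z = -(16) - (18) = -34

Answer: 16 -34 18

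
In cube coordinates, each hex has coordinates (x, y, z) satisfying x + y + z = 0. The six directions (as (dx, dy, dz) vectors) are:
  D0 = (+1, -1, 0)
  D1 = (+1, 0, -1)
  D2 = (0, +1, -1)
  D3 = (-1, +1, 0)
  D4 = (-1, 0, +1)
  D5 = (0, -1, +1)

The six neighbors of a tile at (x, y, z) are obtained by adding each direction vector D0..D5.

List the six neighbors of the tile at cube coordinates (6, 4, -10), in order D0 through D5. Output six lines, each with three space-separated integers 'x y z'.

Answer: 7 3 -10
7 4 -11
6 5 -11
5 5 -10
5 4 -9
6 3 -9

Derivation:
Center: (6, 4, -10). Add each direction:
  D0: (6, 4, -10) + (1, -1, 0) = (7, 3, -10)
  D1: (6, 4, -10) + (1, 0, -1) = (7, 4, -11)
  D2: (6, 4, -10) + (0, 1, -1) = (6, 5, -11)
  D3: (6, 4, -10) + (-1, 1, 0) = (5, 5, -10)
  D4: (6, 4, -10) + (-1, 0, 1) = (5, 4, -9)
  D5: (6, 4, -10) + (0, -1, 1) = (6, 3, -9)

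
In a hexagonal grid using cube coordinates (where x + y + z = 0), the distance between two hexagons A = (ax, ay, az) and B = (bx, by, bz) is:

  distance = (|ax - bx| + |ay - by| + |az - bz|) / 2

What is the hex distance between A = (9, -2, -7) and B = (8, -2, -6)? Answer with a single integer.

|ax - bx| = |9 - 8| = 1
|ay - by| = |-2 - (-2)| = 0
|az - bz| = |-7 - (-6)| = 1
distance = (1 + 0 + 1) / 2 = 2 / 2 = 1

Answer: 1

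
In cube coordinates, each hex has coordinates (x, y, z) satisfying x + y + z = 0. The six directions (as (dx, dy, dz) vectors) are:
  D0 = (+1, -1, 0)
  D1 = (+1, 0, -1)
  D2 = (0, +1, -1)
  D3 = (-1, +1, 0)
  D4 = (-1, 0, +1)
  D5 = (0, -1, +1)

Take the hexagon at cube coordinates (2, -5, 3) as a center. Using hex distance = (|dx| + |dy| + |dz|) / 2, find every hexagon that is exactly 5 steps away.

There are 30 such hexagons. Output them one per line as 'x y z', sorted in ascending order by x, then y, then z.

Answer: -3 -5 8
-3 -4 7
-3 -3 6
-3 -2 5
-3 -1 4
-3 0 3
-2 -6 8
-2 0 2
-1 -7 8
-1 0 1
0 -8 8
0 0 0
1 -9 8
1 0 -1
2 -10 8
2 0 -2
3 -10 7
3 -1 -2
4 -10 6
4 -2 -2
5 -10 5
5 -3 -2
6 -10 4
6 -4 -2
7 -10 3
7 -9 2
7 -8 1
7 -7 0
7 -6 -1
7 -5 -2

Derivation:
Walk ring at distance 5 from (2, -5, 3):
Start at center + D4*5 = (-3, -5, 8)
  hex 0: (-3, -5, 8)
  hex 1: (-2, -6, 8)
  hex 2: (-1, -7, 8)
  hex 3: (0, -8, 8)
  hex 4: (1, -9, 8)
  hex 5: (2, -10, 8)
  hex 6: (3, -10, 7)
  hex 7: (4, -10, 6)
  hex 8: (5, -10, 5)
  hex 9: (6, -10, 4)
  hex 10: (7, -10, 3)
  hex 11: (7, -9, 2)
  hex 12: (7, -8, 1)
  hex 13: (7, -7, 0)
  hex 14: (7, -6, -1)
  hex 15: (7, -5, -2)
  hex 16: (6, -4, -2)
  hex 17: (5, -3, -2)
  hex 18: (4, -2, -2)
  hex 19: (3, -1, -2)
  hex 20: (2, 0, -2)
  hex 21: (1, 0, -1)
  hex 22: (0, 0, 0)
  hex 23: (-1, 0, 1)
  hex 24: (-2, 0, 2)
  hex 25: (-3, 0, 3)
  hex 26: (-3, -1, 4)
  hex 27: (-3, -2, 5)
  hex 28: (-3, -3, 6)
  hex 29: (-3, -4, 7)
Sorted: 30 hexes.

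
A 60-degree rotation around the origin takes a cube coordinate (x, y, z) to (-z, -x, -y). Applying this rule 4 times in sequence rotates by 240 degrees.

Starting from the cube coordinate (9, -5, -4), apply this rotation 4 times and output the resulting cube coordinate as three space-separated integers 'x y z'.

Start: (9, -5, -4)
Step 1: (9, -5, -4) -> (-(-4), -(9), -(-5)) = (4, -9, 5)
Step 2: (4, -9, 5) -> (-(5), -(4), -(-9)) = (-5, -4, 9)
Step 3: (-5, -4, 9) -> (-(9), -(-5), -(-4)) = (-9, 5, 4)
Step 4: (-9, 5, 4) -> (-(4), -(-9), -(5)) = (-4, 9, -5)

Answer: -4 9 -5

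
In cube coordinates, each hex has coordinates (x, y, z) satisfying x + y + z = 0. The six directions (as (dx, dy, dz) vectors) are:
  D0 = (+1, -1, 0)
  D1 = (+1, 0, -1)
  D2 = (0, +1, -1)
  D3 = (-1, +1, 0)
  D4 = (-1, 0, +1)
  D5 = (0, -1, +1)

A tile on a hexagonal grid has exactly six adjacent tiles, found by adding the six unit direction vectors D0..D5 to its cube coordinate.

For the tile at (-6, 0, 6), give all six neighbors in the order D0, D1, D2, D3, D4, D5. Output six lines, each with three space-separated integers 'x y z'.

Center: (-6, 0, 6). Add each direction:
  D0: (-6, 0, 6) + (1, -1, 0) = (-5, -1, 6)
  D1: (-6, 0, 6) + (1, 0, -1) = (-5, 0, 5)
  D2: (-6, 0, 6) + (0, 1, -1) = (-6, 1, 5)
  D3: (-6, 0, 6) + (-1, 1, 0) = (-7, 1, 6)
  D4: (-6, 0, 6) + (-1, 0, 1) = (-7, 0, 7)
  D5: (-6, 0, 6) + (0, -1, 1) = (-6, -1, 7)

Answer: -5 -1 6
-5 0 5
-6 1 5
-7 1 6
-7 0 7
-6 -1 7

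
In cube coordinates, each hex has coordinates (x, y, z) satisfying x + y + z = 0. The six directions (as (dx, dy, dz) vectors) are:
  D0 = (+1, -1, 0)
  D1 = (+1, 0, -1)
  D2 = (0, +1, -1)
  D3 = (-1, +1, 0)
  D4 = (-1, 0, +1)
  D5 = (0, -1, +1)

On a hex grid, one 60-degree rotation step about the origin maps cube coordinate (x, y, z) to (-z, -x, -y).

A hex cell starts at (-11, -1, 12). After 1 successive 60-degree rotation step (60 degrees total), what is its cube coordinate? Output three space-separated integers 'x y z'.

Start: (-11, -1, 12)
Step 1: (-11, -1, 12) -> (-(12), -(-11), -(-1)) = (-12, 11, 1)

Answer: -12 11 1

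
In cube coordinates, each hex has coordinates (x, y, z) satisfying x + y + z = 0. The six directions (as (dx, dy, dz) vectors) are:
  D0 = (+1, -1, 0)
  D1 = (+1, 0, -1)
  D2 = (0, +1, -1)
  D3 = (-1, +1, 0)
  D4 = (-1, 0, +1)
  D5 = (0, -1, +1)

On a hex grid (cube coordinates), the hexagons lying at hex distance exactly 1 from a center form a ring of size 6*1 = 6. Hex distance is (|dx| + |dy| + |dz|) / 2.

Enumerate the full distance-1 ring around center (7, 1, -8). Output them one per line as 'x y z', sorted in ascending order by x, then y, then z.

Answer: 6 1 -7
6 2 -8
7 0 -7
7 2 -9
8 0 -8
8 1 -9

Derivation:
Walk ring at distance 1 from (7, 1, -8):
Start at center + D4*1 = (6, 1, -7)
  hex 0: (6, 1, -7)
  hex 1: (7, 0, -7)
  hex 2: (8, 0, -8)
  hex 3: (8, 1, -9)
  hex 4: (7, 2, -9)
  hex 5: (6, 2, -8)
Sorted: 6 hexes.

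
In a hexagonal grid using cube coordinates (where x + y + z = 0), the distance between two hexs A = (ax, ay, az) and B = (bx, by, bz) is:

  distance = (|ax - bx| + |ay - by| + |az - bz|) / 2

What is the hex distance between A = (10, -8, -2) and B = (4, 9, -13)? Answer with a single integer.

Answer: 17

Derivation:
|ax - bx| = |10 - 4| = 6
|ay - by| = |-8 - 9| = 17
|az - bz| = |-2 - (-13)| = 11
distance = (6 + 17 + 11) / 2 = 34 / 2 = 17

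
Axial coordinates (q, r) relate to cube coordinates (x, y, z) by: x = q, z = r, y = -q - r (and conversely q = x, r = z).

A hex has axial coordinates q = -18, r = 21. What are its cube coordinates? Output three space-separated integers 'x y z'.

Answer: -18 -3 21

Derivation:
x = q = -18
z = r = 21
y = -x - z = -(-18) - (21) = -3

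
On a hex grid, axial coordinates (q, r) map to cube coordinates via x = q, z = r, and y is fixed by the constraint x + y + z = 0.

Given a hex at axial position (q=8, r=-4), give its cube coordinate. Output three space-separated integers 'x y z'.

Answer: 8 -4 -4

Derivation:
x = q = 8
z = r = -4
y = -x - z = -(8) - (-4) = -4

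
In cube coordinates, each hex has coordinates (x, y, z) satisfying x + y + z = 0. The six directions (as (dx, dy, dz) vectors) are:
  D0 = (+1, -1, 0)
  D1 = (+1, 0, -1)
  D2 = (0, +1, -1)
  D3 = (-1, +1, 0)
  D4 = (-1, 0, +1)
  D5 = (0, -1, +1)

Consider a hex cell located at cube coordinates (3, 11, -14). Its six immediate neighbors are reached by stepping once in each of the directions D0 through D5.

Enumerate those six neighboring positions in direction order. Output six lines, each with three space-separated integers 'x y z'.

Answer: 4 10 -14
4 11 -15
3 12 -15
2 12 -14
2 11 -13
3 10 -13

Derivation:
Center: (3, 11, -14). Add each direction:
  D0: (3, 11, -14) + (1, -1, 0) = (4, 10, -14)
  D1: (3, 11, -14) + (1, 0, -1) = (4, 11, -15)
  D2: (3, 11, -14) + (0, 1, -1) = (3, 12, -15)
  D3: (3, 11, -14) + (-1, 1, 0) = (2, 12, -14)
  D4: (3, 11, -14) + (-1, 0, 1) = (2, 11, -13)
  D5: (3, 11, -14) + (0, -1, 1) = (3, 10, -13)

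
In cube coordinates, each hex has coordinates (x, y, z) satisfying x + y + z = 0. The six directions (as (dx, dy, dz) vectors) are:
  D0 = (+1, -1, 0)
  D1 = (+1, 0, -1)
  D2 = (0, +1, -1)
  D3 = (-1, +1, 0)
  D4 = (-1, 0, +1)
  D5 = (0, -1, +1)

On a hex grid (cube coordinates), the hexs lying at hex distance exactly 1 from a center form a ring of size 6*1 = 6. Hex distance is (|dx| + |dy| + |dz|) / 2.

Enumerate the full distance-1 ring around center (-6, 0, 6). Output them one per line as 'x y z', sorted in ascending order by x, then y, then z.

Walk ring at distance 1 from (-6, 0, 6):
Start at center + D4*1 = (-7, 0, 7)
  hex 0: (-7, 0, 7)
  hex 1: (-6, -1, 7)
  hex 2: (-5, -1, 6)
  hex 3: (-5, 0, 5)
  hex 4: (-6, 1, 5)
  hex 5: (-7, 1, 6)
Sorted: 6 hexes.

Answer: -7 0 7
-7 1 6
-6 -1 7
-6 1 5
-5 -1 6
-5 0 5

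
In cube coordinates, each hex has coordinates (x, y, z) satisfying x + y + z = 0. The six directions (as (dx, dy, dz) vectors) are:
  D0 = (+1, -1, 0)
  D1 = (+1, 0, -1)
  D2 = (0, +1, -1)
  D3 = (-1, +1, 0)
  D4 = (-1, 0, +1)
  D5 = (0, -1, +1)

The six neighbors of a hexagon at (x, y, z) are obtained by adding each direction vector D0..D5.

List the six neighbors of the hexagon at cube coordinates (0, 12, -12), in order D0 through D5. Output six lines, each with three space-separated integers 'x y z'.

Center: (0, 12, -12). Add each direction:
  D0: (0, 12, -12) + (1, -1, 0) = (1, 11, -12)
  D1: (0, 12, -12) + (1, 0, -1) = (1, 12, -13)
  D2: (0, 12, -12) + (0, 1, -1) = (0, 13, -13)
  D3: (0, 12, -12) + (-1, 1, 0) = (-1, 13, -12)
  D4: (0, 12, -12) + (-1, 0, 1) = (-1, 12, -11)
  D5: (0, 12, -12) + (0, -1, 1) = (0, 11, -11)

Answer: 1 11 -12
1 12 -13
0 13 -13
-1 13 -12
-1 12 -11
0 11 -11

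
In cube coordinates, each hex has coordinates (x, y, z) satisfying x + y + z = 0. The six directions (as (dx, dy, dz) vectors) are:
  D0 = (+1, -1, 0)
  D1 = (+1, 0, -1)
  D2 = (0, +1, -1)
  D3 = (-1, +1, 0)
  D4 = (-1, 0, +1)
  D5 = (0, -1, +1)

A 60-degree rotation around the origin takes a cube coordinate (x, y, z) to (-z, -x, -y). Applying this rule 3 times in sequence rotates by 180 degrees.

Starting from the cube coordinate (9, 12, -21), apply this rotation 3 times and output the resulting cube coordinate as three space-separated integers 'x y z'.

Start: (9, 12, -21)
Step 1: (9, 12, -21) -> (-(-21), -(9), -(12)) = (21, -9, -12)
Step 2: (21, -9, -12) -> (-(-12), -(21), -(-9)) = (12, -21, 9)
Step 3: (12, -21, 9) -> (-(9), -(12), -(-21)) = (-9, -12, 21)

Answer: -9 -12 21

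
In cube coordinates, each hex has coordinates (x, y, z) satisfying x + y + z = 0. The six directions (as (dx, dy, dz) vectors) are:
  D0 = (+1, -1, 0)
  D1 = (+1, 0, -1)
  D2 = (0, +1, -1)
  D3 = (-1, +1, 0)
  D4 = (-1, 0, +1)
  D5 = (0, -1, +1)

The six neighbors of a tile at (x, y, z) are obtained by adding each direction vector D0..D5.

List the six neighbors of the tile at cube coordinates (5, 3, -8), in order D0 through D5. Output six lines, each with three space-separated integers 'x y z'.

Answer: 6 2 -8
6 3 -9
5 4 -9
4 4 -8
4 3 -7
5 2 -7

Derivation:
Center: (5, 3, -8). Add each direction:
  D0: (5, 3, -8) + (1, -1, 0) = (6, 2, -8)
  D1: (5, 3, -8) + (1, 0, -1) = (6, 3, -9)
  D2: (5, 3, -8) + (0, 1, -1) = (5, 4, -9)
  D3: (5, 3, -8) + (-1, 1, 0) = (4, 4, -8)
  D4: (5, 3, -8) + (-1, 0, 1) = (4, 3, -7)
  D5: (5, 3, -8) + (0, -1, 1) = (5, 2, -7)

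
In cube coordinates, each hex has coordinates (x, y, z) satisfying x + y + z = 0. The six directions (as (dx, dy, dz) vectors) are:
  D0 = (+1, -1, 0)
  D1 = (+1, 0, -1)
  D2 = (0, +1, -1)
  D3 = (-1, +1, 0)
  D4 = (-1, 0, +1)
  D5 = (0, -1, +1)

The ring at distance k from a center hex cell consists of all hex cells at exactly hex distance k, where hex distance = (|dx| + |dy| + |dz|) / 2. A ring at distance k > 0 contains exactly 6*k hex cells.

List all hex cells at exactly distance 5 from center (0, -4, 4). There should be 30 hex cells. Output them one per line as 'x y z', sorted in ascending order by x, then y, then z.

Walk ring at distance 5 from (0, -4, 4):
Start at center + D4*5 = (-5, -4, 9)
  hex 0: (-5, -4, 9)
  hex 1: (-4, -5, 9)
  hex 2: (-3, -6, 9)
  hex 3: (-2, -7, 9)
  hex 4: (-1, -8, 9)
  hex 5: (0, -9, 9)
  hex 6: (1, -9, 8)
  hex 7: (2, -9, 7)
  hex 8: (3, -9, 6)
  hex 9: (4, -9, 5)
  hex 10: (5, -9, 4)
  hex 11: (5, -8, 3)
  hex 12: (5, -7, 2)
  hex 13: (5, -6, 1)
  hex 14: (5, -5, 0)
  hex 15: (5, -4, -1)
  hex 16: (4, -3, -1)
  hex 17: (3, -2, -1)
  hex 18: (2, -1, -1)
  hex 19: (1, 0, -1)
  hex 20: (0, 1, -1)
  hex 21: (-1, 1, 0)
  hex 22: (-2, 1, 1)
  hex 23: (-3, 1, 2)
  hex 24: (-4, 1, 3)
  hex 25: (-5, 1, 4)
  hex 26: (-5, 0, 5)
  hex 27: (-5, -1, 6)
  hex 28: (-5, -2, 7)
  hex 29: (-5, -3, 8)
Sorted: 30 hexes.

Answer: -5 -4 9
-5 -3 8
-5 -2 7
-5 -1 6
-5 0 5
-5 1 4
-4 -5 9
-4 1 3
-3 -6 9
-3 1 2
-2 -7 9
-2 1 1
-1 -8 9
-1 1 0
0 -9 9
0 1 -1
1 -9 8
1 0 -1
2 -9 7
2 -1 -1
3 -9 6
3 -2 -1
4 -9 5
4 -3 -1
5 -9 4
5 -8 3
5 -7 2
5 -6 1
5 -5 0
5 -4 -1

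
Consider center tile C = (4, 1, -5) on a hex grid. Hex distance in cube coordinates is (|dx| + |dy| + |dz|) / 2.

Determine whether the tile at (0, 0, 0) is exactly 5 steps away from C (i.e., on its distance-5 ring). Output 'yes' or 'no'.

|px - cx| = |0 - 4| = 4
|py - cy| = |0 - 1| = 1
|pz - cz| = |0 - (-5)| = 5
distance = (4+1+5)/2 = 10/2 = 5
radius = 5; distance == radius -> yes

Answer: yes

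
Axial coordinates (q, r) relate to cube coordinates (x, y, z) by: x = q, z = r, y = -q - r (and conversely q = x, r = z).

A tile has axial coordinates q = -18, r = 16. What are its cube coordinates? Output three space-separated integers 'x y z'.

Answer: -18 2 16

Derivation:
x = q = -18
z = r = 16
y = -x - z = -(-18) - (16) = 2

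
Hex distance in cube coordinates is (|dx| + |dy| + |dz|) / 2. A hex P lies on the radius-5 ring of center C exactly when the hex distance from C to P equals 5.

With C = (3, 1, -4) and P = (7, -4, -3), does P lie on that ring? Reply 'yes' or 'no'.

Answer: yes

Derivation:
|px - cx| = |7 - 3| = 4
|py - cy| = |-4 - 1| = 5
|pz - cz| = |-3 - (-4)| = 1
distance = (4+5+1)/2 = 10/2 = 5
radius = 5; distance == radius -> yes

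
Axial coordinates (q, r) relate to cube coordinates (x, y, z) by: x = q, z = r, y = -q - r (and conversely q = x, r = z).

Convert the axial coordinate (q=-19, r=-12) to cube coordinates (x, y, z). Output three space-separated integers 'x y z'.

x = q = -19
z = r = -12
y = -x - z = -(-19) - (-12) = 31

Answer: -19 31 -12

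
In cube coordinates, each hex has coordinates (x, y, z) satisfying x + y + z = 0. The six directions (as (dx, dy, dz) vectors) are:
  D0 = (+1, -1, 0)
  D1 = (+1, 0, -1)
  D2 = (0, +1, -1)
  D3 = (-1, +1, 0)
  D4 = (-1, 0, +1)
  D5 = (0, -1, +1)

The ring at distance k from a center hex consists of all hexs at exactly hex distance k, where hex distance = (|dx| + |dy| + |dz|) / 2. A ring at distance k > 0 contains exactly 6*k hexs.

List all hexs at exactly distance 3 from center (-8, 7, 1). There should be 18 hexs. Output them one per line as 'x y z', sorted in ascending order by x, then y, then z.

Walk ring at distance 3 from (-8, 7, 1):
Start at center + D4*3 = (-11, 7, 4)
  hex 0: (-11, 7, 4)
  hex 1: (-10, 6, 4)
  hex 2: (-9, 5, 4)
  hex 3: (-8, 4, 4)
  hex 4: (-7, 4, 3)
  hex 5: (-6, 4, 2)
  hex 6: (-5, 4, 1)
  hex 7: (-5, 5, 0)
  hex 8: (-5, 6, -1)
  hex 9: (-5, 7, -2)
  hex 10: (-6, 8, -2)
  hex 11: (-7, 9, -2)
  hex 12: (-8, 10, -2)
  hex 13: (-9, 10, -1)
  hex 14: (-10, 10, 0)
  hex 15: (-11, 10, 1)
  hex 16: (-11, 9, 2)
  hex 17: (-11, 8, 3)
Sorted: 18 hexes.

Answer: -11 7 4
-11 8 3
-11 9 2
-11 10 1
-10 6 4
-10 10 0
-9 5 4
-9 10 -1
-8 4 4
-8 10 -2
-7 4 3
-7 9 -2
-6 4 2
-6 8 -2
-5 4 1
-5 5 0
-5 6 -1
-5 7 -2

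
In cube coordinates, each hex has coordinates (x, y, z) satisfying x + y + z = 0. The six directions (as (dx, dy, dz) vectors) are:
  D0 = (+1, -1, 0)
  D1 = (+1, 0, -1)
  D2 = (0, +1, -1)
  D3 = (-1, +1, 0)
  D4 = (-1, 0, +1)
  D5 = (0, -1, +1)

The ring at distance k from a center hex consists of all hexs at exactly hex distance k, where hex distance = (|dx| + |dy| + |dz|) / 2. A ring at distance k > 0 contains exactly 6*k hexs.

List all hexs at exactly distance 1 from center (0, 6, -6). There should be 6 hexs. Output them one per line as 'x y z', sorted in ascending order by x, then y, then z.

Walk ring at distance 1 from (0, 6, -6):
Start at center + D4*1 = (-1, 6, -5)
  hex 0: (-1, 6, -5)
  hex 1: (0, 5, -5)
  hex 2: (1, 5, -6)
  hex 3: (1, 6, -7)
  hex 4: (0, 7, -7)
  hex 5: (-1, 7, -6)
Sorted: 6 hexes.

Answer: -1 6 -5
-1 7 -6
0 5 -5
0 7 -7
1 5 -6
1 6 -7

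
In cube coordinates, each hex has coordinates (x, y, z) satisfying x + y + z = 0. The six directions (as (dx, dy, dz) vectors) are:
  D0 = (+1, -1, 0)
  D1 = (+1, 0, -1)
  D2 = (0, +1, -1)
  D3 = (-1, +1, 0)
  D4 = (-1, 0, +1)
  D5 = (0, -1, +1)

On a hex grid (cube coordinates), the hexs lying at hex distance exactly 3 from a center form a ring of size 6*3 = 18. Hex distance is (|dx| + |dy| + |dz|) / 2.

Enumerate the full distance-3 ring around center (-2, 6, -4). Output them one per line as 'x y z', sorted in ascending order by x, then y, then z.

Answer: -5 6 -1
-5 7 -2
-5 8 -3
-5 9 -4
-4 5 -1
-4 9 -5
-3 4 -1
-3 9 -6
-2 3 -1
-2 9 -7
-1 3 -2
-1 8 -7
0 3 -3
0 7 -7
1 3 -4
1 4 -5
1 5 -6
1 6 -7

Derivation:
Walk ring at distance 3 from (-2, 6, -4):
Start at center + D4*3 = (-5, 6, -1)
  hex 0: (-5, 6, -1)
  hex 1: (-4, 5, -1)
  hex 2: (-3, 4, -1)
  hex 3: (-2, 3, -1)
  hex 4: (-1, 3, -2)
  hex 5: (0, 3, -3)
  hex 6: (1, 3, -4)
  hex 7: (1, 4, -5)
  hex 8: (1, 5, -6)
  hex 9: (1, 6, -7)
  hex 10: (0, 7, -7)
  hex 11: (-1, 8, -7)
  hex 12: (-2, 9, -7)
  hex 13: (-3, 9, -6)
  hex 14: (-4, 9, -5)
  hex 15: (-5, 9, -4)
  hex 16: (-5, 8, -3)
  hex 17: (-5, 7, -2)
Sorted: 18 hexes.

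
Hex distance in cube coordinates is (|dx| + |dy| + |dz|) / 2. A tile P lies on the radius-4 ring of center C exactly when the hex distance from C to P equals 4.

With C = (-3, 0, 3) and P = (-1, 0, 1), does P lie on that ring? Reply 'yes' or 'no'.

Answer: no

Derivation:
|px - cx| = |-1 - (-3)| = 2
|py - cy| = |0 - 0| = 0
|pz - cz| = |1 - 3| = 2
distance = (2+0+2)/2 = 4/2 = 2
radius = 4; distance != radius -> no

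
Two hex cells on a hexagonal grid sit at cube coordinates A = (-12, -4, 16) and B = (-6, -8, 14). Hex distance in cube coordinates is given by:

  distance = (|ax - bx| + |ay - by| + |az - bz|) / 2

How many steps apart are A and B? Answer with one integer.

|ax - bx| = |-12 - (-6)| = 6
|ay - by| = |-4 - (-8)| = 4
|az - bz| = |16 - 14| = 2
distance = (6 + 4 + 2) / 2 = 12 / 2 = 6

Answer: 6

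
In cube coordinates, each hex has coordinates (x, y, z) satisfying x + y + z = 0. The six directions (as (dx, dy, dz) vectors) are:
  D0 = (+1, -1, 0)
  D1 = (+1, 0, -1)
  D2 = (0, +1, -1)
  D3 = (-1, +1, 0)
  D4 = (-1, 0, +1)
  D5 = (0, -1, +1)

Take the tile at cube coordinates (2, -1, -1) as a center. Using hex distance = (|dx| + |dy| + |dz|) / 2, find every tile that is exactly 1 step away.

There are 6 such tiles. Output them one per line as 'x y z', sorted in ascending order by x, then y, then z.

Answer: 1 -1 0
1 0 -1
2 -2 0
2 0 -2
3 -2 -1
3 -1 -2

Derivation:
Walk ring at distance 1 from (2, -1, -1):
Start at center + D4*1 = (1, -1, 0)
  hex 0: (1, -1, 0)
  hex 1: (2, -2, 0)
  hex 2: (3, -2, -1)
  hex 3: (3, -1, -2)
  hex 4: (2, 0, -2)
  hex 5: (1, 0, -1)
Sorted: 6 hexes.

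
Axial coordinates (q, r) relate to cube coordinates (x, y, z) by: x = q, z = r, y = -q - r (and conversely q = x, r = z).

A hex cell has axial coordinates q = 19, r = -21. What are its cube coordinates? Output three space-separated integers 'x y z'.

x = q = 19
z = r = -21
y = -x - z = -(19) - (-21) = 2

Answer: 19 2 -21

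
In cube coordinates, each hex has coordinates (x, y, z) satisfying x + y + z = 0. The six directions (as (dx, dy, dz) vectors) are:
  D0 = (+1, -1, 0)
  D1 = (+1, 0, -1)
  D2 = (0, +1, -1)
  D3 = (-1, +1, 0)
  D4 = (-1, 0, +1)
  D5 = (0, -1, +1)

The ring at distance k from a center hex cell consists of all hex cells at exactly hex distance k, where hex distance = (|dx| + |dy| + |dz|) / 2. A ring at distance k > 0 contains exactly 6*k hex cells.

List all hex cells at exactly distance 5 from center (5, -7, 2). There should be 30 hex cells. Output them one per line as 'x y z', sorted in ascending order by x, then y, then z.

Answer: 0 -7 7
0 -6 6
0 -5 5
0 -4 4
0 -3 3
0 -2 2
1 -8 7
1 -2 1
2 -9 7
2 -2 0
3 -10 7
3 -2 -1
4 -11 7
4 -2 -2
5 -12 7
5 -2 -3
6 -12 6
6 -3 -3
7 -12 5
7 -4 -3
8 -12 4
8 -5 -3
9 -12 3
9 -6 -3
10 -12 2
10 -11 1
10 -10 0
10 -9 -1
10 -8 -2
10 -7 -3

Derivation:
Walk ring at distance 5 from (5, -7, 2):
Start at center + D4*5 = (0, -7, 7)
  hex 0: (0, -7, 7)
  hex 1: (1, -8, 7)
  hex 2: (2, -9, 7)
  hex 3: (3, -10, 7)
  hex 4: (4, -11, 7)
  hex 5: (5, -12, 7)
  hex 6: (6, -12, 6)
  hex 7: (7, -12, 5)
  hex 8: (8, -12, 4)
  hex 9: (9, -12, 3)
  hex 10: (10, -12, 2)
  hex 11: (10, -11, 1)
  hex 12: (10, -10, 0)
  hex 13: (10, -9, -1)
  hex 14: (10, -8, -2)
  hex 15: (10, -7, -3)
  hex 16: (9, -6, -3)
  hex 17: (8, -5, -3)
  hex 18: (7, -4, -3)
  hex 19: (6, -3, -3)
  hex 20: (5, -2, -3)
  hex 21: (4, -2, -2)
  hex 22: (3, -2, -1)
  hex 23: (2, -2, 0)
  hex 24: (1, -2, 1)
  hex 25: (0, -2, 2)
  hex 26: (0, -3, 3)
  hex 27: (0, -4, 4)
  hex 28: (0, -5, 5)
  hex 29: (0, -6, 6)
Sorted: 30 hexes.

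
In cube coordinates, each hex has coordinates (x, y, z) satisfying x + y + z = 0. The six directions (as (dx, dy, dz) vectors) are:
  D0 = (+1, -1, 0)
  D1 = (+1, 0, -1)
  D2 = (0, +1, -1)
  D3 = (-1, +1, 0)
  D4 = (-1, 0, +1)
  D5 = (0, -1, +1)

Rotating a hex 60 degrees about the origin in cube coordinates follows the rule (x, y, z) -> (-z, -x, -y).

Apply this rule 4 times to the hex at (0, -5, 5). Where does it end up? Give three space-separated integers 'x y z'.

Answer: 5 0 -5

Derivation:
Start: (0, -5, 5)
Step 1: (0, -5, 5) -> (-(5), -(0), -(-5)) = (-5, 0, 5)
Step 2: (-5, 0, 5) -> (-(5), -(-5), -(0)) = (-5, 5, 0)
Step 3: (-5, 5, 0) -> (-(0), -(-5), -(5)) = (0, 5, -5)
Step 4: (0, 5, -5) -> (-(-5), -(0), -(5)) = (5, 0, -5)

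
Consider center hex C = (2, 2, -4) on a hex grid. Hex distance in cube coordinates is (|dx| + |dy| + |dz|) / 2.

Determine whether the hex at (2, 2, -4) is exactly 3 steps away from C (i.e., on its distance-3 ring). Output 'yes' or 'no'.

Answer: no

Derivation:
|px - cx| = |2 - 2| = 0
|py - cy| = |2 - 2| = 0
|pz - cz| = |-4 - (-4)| = 0
distance = (0+0+0)/2 = 0/2 = 0
radius = 3; distance != radius -> no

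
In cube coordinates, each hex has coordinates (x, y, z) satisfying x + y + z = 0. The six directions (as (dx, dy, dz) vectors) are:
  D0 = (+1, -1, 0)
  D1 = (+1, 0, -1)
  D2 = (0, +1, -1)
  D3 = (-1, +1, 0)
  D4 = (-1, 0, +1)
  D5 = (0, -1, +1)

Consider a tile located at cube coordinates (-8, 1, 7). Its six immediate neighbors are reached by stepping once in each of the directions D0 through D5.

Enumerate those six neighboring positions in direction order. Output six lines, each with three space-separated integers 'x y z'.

Center: (-8, 1, 7). Add each direction:
  D0: (-8, 1, 7) + (1, -1, 0) = (-7, 0, 7)
  D1: (-8, 1, 7) + (1, 0, -1) = (-7, 1, 6)
  D2: (-8, 1, 7) + (0, 1, -1) = (-8, 2, 6)
  D3: (-8, 1, 7) + (-1, 1, 0) = (-9, 2, 7)
  D4: (-8, 1, 7) + (-1, 0, 1) = (-9, 1, 8)
  D5: (-8, 1, 7) + (0, -1, 1) = (-8, 0, 8)

Answer: -7 0 7
-7 1 6
-8 2 6
-9 2 7
-9 1 8
-8 0 8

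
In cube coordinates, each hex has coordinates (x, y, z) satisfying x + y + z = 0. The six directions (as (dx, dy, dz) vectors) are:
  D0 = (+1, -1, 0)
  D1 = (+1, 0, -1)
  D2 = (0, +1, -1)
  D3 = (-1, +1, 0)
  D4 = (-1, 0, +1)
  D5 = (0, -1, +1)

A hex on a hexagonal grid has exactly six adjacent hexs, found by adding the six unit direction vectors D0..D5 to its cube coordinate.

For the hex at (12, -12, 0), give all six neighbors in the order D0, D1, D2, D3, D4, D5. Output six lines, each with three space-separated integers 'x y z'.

Center: (12, -12, 0). Add each direction:
  D0: (12, -12, 0) + (1, -1, 0) = (13, -13, 0)
  D1: (12, -12, 0) + (1, 0, -1) = (13, -12, -1)
  D2: (12, -12, 0) + (0, 1, -1) = (12, -11, -1)
  D3: (12, -12, 0) + (-1, 1, 0) = (11, -11, 0)
  D4: (12, -12, 0) + (-1, 0, 1) = (11, -12, 1)
  D5: (12, -12, 0) + (0, -1, 1) = (12, -13, 1)

Answer: 13 -13 0
13 -12 -1
12 -11 -1
11 -11 0
11 -12 1
12 -13 1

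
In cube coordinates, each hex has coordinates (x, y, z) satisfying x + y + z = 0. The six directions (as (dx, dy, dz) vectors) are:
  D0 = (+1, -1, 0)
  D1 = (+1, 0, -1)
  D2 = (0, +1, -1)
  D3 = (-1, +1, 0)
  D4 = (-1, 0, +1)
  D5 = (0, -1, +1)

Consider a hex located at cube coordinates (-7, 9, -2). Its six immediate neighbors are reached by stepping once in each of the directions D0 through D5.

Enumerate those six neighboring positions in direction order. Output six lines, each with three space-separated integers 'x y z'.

Center: (-7, 9, -2). Add each direction:
  D0: (-7, 9, -2) + (1, -1, 0) = (-6, 8, -2)
  D1: (-7, 9, -2) + (1, 0, -1) = (-6, 9, -3)
  D2: (-7, 9, -2) + (0, 1, -1) = (-7, 10, -3)
  D3: (-7, 9, -2) + (-1, 1, 0) = (-8, 10, -2)
  D4: (-7, 9, -2) + (-1, 0, 1) = (-8, 9, -1)
  D5: (-7, 9, -2) + (0, -1, 1) = (-7, 8, -1)

Answer: -6 8 -2
-6 9 -3
-7 10 -3
-8 10 -2
-8 9 -1
-7 8 -1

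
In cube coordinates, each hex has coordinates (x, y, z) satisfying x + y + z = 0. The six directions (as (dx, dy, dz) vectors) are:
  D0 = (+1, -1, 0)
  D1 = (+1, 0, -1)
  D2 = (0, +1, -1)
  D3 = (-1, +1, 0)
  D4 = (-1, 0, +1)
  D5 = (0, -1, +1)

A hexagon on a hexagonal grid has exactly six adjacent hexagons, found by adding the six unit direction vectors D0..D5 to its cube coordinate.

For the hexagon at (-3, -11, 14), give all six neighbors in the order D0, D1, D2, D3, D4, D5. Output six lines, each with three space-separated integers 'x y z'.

Center: (-3, -11, 14). Add each direction:
  D0: (-3, -11, 14) + (1, -1, 0) = (-2, -12, 14)
  D1: (-3, -11, 14) + (1, 0, -1) = (-2, -11, 13)
  D2: (-3, -11, 14) + (0, 1, -1) = (-3, -10, 13)
  D3: (-3, -11, 14) + (-1, 1, 0) = (-4, -10, 14)
  D4: (-3, -11, 14) + (-1, 0, 1) = (-4, -11, 15)
  D5: (-3, -11, 14) + (0, -1, 1) = (-3, -12, 15)

Answer: -2 -12 14
-2 -11 13
-3 -10 13
-4 -10 14
-4 -11 15
-3 -12 15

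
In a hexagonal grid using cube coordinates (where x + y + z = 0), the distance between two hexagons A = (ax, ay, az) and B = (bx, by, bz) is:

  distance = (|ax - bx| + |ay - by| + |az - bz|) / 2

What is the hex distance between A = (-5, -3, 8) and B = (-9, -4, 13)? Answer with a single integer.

|ax - bx| = |-5 - (-9)| = 4
|ay - by| = |-3 - (-4)| = 1
|az - bz| = |8 - 13| = 5
distance = (4 + 1 + 5) / 2 = 10 / 2 = 5

Answer: 5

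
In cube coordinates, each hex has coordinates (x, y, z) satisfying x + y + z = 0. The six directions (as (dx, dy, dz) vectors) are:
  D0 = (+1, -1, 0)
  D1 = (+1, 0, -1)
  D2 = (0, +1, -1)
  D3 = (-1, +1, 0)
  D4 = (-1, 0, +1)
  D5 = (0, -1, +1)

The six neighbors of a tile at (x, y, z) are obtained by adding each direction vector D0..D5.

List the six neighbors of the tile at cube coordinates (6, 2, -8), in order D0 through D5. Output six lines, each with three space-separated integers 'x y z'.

Answer: 7 1 -8
7 2 -9
6 3 -9
5 3 -8
5 2 -7
6 1 -7

Derivation:
Center: (6, 2, -8). Add each direction:
  D0: (6, 2, -8) + (1, -1, 0) = (7, 1, -8)
  D1: (6, 2, -8) + (1, 0, -1) = (7, 2, -9)
  D2: (6, 2, -8) + (0, 1, -1) = (6, 3, -9)
  D3: (6, 2, -8) + (-1, 1, 0) = (5, 3, -8)
  D4: (6, 2, -8) + (-1, 0, 1) = (5, 2, -7)
  D5: (6, 2, -8) + (0, -1, 1) = (6, 1, -7)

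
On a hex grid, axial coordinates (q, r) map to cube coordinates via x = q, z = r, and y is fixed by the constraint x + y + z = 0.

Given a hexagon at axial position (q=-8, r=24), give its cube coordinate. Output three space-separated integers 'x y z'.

x = q = -8
z = r = 24
y = -x - z = -(-8) - (24) = -16

Answer: -8 -16 24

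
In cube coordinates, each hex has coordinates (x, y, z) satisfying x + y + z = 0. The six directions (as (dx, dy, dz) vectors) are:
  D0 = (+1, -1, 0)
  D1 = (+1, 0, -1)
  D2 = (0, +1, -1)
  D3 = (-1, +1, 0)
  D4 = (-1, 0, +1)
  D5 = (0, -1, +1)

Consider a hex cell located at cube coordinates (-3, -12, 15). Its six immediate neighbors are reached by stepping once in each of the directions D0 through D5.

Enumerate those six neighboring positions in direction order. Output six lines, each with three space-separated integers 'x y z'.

Center: (-3, -12, 15). Add each direction:
  D0: (-3, -12, 15) + (1, -1, 0) = (-2, -13, 15)
  D1: (-3, -12, 15) + (1, 0, -1) = (-2, -12, 14)
  D2: (-3, -12, 15) + (0, 1, -1) = (-3, -11, 14)
  D3: (-3, -12, 15) + (-1, 1, 0) = (-4, -11, 15)
  D4: (-3, -12, 15) + (-1, 0, 1) = (-4, -12, 16)
  D5: (-3, -12, 15) + (0, -1, 1) = (-3, -13, 16)

Answer: -2 -13 15
-2 -12 14
-3 -11 14
-4 -11 15
-4 -12 16
-3 -13 16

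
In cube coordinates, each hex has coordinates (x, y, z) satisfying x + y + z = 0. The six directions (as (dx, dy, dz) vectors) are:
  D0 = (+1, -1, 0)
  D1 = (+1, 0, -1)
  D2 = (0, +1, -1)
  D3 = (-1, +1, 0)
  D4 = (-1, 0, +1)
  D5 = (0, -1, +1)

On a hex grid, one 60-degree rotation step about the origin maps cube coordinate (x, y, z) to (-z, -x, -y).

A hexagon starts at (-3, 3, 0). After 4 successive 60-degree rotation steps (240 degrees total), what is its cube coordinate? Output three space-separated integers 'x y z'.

Answer: 0 -3 3

Derivation:
Start: (-3, 3, 0)
Step 1: (-3, 3, 0) -> (-(0), -(-3), -(3)) = (0, 3, -3)
Step 2: (0, 3, -3) -> (-(-3), -(0), -(3)) = (3, 0, -3)
Step 3: (3, 0, -3) -> (-(-3), -(3), -(0)) = (3, -3, 0)
Step 4: (3, -3, 0) -> (-(0), -(3), -(-3)) = (0, -3, 3)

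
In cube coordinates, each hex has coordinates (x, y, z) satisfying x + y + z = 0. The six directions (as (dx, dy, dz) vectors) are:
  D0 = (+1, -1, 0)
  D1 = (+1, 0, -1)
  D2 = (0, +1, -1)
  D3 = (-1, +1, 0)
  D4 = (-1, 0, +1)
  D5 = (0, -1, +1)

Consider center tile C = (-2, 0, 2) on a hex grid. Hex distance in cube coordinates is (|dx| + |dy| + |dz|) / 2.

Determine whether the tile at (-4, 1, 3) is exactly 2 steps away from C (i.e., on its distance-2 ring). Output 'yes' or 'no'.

|px - cx| = |-4 - (-2)| = 2
|py - cy| = |1 - 0| = 1
|pz - cz| = |3 - 2| = 1
distance = (2+1+1)/2 = 4/2 = 2
radius = 2; distance == radius -> yes

Answer: yes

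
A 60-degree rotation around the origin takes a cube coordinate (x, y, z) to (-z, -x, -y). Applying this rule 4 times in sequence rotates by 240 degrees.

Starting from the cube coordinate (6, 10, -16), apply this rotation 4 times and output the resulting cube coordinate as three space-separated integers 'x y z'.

Start: (6, 10, -16)
Step 1: (6, 10, -16) -> (-(-16), -(6), -(10)) = (16, -6, -10)
Step 2: (16, -6, -10) -> (-(-10), -(16), -(-6)) = (10, -16, 6)
Step 3: (10, -16, 6) -> (-(6), -(10), -(-16)) = (-6, -10, 16)
Step 4: (-6, -10, 16) -> (-(16), -(-6), -(-10)) = (-16, 6, 10)

Answer: -16 6 10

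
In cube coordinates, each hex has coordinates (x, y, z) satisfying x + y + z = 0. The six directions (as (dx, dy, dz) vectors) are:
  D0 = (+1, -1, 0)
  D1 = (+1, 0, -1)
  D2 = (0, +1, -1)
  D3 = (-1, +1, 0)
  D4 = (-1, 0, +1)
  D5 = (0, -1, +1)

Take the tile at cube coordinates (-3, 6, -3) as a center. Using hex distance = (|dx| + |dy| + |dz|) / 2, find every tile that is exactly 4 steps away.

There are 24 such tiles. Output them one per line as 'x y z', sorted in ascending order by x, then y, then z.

Walk ring at distance 4 from (-3, 6, -3):
Start at center + D4*4 = (-7, 6, 1)
  hex 0: (-7, 6, 1)
  hex 1: (-6, 5, 1)
  hex 2: (-5, 4, 1)
  hex 3: (-4, 3, 1)
  hex 4: (-3, 2, 1)
  hex 5: (-2, 2, 0)
  hex 6: (-1, 2, -1)
  hex 7: (0, 2, -2)
  hex 8: (1, 2, -3)
  hex 9: (1, 3, -4)
  hex 10: (1, 4, -5)
  hex 11: (1, 5, -6)
  hex 12: (1, 6, -7)
  hex 13: (0, 7, -7)
  hex 14: (-1, 8, -7)
  hex 15: (-2, 9, -7)
  hex 16: (-3, 10, -7)
  hex 17: (-4, 10, -6)
  hex 18: (-5, 10, -5)
  hex 19: (-6, 10, -4)
  hex 20: (-7, 10, -3)
  hex 21: (-7, 9, -2)
  hex 22: (-7, 8, -1)
  hex 23: (-7, 7, 0)
Sorted: 24 hexes.

Answer: -7 6 1
-7 7 0
-7 8 -1
-7 9 -2
-7 10 -3
-6 5 1
-6 10 -4
-5 4 1
-5 10 -5
-4 3 1
-4 10 -6
-3 2 1
-3 10 -7
-2 2 0
-2 9 -7
-1 2 -1
-1 8 -7
0 2 -2
0 7 -7
1 2 -3
1 3 -4
1 4 -5
1 5 -6
1 6 -7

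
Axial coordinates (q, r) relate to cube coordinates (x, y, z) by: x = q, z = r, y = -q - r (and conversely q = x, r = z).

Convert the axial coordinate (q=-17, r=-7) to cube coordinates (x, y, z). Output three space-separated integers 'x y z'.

x = q = -17
z = r = -7
y = -x - z = -(-17) - (-7) = 24

Answer: -17 24 -7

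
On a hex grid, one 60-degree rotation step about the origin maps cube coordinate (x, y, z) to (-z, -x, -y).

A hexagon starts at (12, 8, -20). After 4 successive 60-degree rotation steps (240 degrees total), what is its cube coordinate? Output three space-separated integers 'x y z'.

Start: (12, 8, -20)
Step 1: (12, 8, -20) -> (-(-20), -(12), -(8)) = (20, -12, -8)
Step 2: (20, -12, -8) -> (-(-8), -(20), -(-12)) = (8, -20, 12)
Step 3: (8, -20, 12) -> (-(12), -(8), -(-20)) = (-12, -8, 20)
Step 4: (-12, -8, 20) -> (-(20), -(-12), -(-8)) = (-20, 12, 8)

Answer: -20 12 8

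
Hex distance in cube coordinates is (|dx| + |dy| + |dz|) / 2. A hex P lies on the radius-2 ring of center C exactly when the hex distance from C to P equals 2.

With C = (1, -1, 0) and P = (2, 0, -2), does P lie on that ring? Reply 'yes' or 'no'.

|px - cx| = |2 - 1| = 1
|py - cy| = |0 - (-1)| = 1
|pz - cz| = |-2 - 0| = 2
distance = (1+1+2)/2 = 4/2 = 2
radius = 2; distance == radius -> yes

Answer: yes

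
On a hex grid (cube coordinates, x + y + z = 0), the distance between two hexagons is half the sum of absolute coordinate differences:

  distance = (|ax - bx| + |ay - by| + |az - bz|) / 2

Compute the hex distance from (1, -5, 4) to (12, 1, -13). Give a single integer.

|ax - bx| = |1 - 12| = 11
|ay - by| = |-5 - 1| = 6
|az - bz| = |4 - (-13)| = 17
distance = (11 + 6 + 17) / 2 = 34 / 2 = 17

Answer: 17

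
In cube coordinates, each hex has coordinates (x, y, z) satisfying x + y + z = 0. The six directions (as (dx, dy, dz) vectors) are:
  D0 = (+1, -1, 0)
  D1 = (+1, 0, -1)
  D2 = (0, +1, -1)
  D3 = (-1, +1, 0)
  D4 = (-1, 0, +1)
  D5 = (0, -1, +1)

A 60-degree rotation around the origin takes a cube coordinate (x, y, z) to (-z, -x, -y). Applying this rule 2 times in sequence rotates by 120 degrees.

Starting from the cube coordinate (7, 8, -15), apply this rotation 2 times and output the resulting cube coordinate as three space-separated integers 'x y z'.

Answer: 8 -15 7

Derivation:
Start: (7, 8, -15)
Step 1: (7, 8, -15) -> (-(-15), -(7), -(8)) = (15, -7, -8)
Step 2: (15, -7, -8) -> (-(-8), -(15), -(-7)) = (8, -15, 7)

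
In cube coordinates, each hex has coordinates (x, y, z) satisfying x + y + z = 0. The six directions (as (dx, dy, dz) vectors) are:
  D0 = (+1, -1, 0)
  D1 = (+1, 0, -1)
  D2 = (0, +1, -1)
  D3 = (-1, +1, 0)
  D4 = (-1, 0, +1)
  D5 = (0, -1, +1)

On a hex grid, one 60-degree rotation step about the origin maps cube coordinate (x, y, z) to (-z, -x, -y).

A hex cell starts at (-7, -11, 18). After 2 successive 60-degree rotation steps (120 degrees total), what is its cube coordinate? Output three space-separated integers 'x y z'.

Answer: -11 18 -7

Derivation:
Start: (-7, -11, 18)
Step 1: (-7, -11, 18) -> (-(18), -(-7), -(-11)) = (-18, 7, 11)
Step 2: (-18, 7, 11) -> (-(11), -(-18), -(7)) = (-11, 18, -7)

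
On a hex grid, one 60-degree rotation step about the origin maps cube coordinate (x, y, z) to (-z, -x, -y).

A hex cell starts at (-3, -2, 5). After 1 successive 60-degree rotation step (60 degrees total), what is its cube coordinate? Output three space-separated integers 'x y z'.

Answer: -5 3 2

Derivation:
Start: (-3, -2, 5)
Step 1: (-3, -2, 5) -> (-(5), -(-3), -(-2)) = (-5, 3, 2)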